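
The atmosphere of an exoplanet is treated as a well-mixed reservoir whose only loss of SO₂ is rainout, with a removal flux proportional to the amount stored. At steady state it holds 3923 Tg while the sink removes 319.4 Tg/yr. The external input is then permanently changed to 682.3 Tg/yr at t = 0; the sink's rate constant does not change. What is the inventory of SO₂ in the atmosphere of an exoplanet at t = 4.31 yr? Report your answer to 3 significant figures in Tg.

5240 Tg

τ = M₀/F₀ = 3923/319.4 = 12.28 yr; rate constant k = 1/τ.
New steady state M_∞ = F₁/k = F₁·τ = 682.3 × 12.28 = 8380.3 Tg.
M(t) = M_∞ + (M₀ − M_∞)·e^(−t/τ); t/τ = 4.31/12.28 = 0.3509, so e^(−t/τ) = 0.7040.
M(t) = 8380.3 − 4457 × 0.7040 = 5242.1 Tg.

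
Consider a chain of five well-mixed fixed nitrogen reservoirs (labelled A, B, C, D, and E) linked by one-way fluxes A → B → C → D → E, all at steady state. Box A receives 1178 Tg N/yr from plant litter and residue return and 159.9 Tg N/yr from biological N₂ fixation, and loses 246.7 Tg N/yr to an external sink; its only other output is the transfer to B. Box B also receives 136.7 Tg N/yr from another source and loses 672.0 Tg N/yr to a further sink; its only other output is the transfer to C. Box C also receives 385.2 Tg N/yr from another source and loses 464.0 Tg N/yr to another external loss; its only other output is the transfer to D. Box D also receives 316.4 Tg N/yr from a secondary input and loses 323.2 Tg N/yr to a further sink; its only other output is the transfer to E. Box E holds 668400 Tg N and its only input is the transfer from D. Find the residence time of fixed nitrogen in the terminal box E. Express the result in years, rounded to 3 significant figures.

1420 yr

Box A: F(A→B) = (1178 + 159.9) − 246.7 = 1091.2 Tg N/yr.
Box B: F(B→C) = (1091.2 + 136.7) − 672.0 = 555.90 Tg N/yr.
Box C: F(C→D) = (555.90 + 385.2) − 464.0 = 477.10 Tg N/yr.
Box D: F(D→E) = (477.10 + 316.4) − 323.2 = 470.30 Tg N/yr.
Box E throughput = its input = 470.30 Tg N/yr; τ = 668400 / 470.30 = 1421 yr.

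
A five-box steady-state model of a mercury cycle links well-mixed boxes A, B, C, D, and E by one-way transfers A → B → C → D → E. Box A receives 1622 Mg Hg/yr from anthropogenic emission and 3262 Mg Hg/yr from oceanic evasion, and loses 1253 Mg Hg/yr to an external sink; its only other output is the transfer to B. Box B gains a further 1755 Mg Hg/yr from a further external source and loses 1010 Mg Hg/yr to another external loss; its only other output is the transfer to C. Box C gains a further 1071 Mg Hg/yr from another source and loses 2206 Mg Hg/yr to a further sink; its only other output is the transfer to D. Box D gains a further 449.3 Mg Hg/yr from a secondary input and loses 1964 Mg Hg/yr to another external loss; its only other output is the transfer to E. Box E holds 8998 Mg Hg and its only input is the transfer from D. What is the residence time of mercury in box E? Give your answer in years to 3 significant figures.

Box A: F(A→B) = (1622 + 3262) − 1253 = 3631.0 Mg Hg/yr.
Box B: F(B→C) = (3631.0 + 1755) − 1010 = 4376.0 Mg Hg/yr.
Box C: F(C→D) = (4376.0 + 1071) − 2206 = 3241.0 Mg Hg/yr.
Box D: F(D→E) = (3241.0 + 449.3) − 1964 = 1726.3 Mg Hg/yr.
Box E throughput = its input = 1726.3 Mg Hg/yr; τ = 8998 / 1726.3 = 5.212 yr.

5.21 yr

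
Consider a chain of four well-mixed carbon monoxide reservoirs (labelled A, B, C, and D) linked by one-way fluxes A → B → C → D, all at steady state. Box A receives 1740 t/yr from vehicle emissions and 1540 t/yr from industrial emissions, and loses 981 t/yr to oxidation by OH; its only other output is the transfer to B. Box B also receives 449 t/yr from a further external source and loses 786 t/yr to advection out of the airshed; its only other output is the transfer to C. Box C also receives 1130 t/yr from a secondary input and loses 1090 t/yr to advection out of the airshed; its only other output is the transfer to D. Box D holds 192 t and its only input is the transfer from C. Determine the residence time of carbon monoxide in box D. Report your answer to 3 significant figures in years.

Box A: F(A→B) = (1740 + 1540) − 981 = 2299.0 t/yr.
Box B: F(B→C) = (2299.0 + 449) − 786 = 1962.0 t/yr.
Box C: F(C→D) = (1962.0 + 1130) − 1090 = 2002.0 t/yr.
Box D throughput = its input = 2002.0 t/yr; τ = 192 / 2002.0 = 0.09590 yr.

0.0959 yr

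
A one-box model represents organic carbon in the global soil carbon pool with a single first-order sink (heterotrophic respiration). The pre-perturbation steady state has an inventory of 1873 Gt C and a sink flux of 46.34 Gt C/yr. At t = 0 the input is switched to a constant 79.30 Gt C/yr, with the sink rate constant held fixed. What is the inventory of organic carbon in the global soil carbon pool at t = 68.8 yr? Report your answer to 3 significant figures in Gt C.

2960 Gt C

τ = M₀/F₀ = 1873/46.34 = 40.42 yr; rate constant k = 1/τ.
New steady state M_∞ = F₁/k = F₁·τ = 79.30 × 40.42 = 3205.2 Gt C.
M(t) = M_∞ + (M₀ − M_∞)·e^(−t/τ); t/τ = 68.8/40.42 = 1.702, so e^(−t/τ) = 0.1823.
M(t) = 3205.2 − 1332 × 0.1823 = 2962.4 Gt C.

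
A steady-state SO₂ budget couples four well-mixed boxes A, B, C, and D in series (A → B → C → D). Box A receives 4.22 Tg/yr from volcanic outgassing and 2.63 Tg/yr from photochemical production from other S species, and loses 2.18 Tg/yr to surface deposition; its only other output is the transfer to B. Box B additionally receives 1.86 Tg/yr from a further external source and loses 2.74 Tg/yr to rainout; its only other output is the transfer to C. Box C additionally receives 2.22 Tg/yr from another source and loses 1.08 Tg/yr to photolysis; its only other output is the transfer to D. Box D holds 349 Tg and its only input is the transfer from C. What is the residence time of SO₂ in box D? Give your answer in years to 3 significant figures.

Box A: F(A→B) = (4.22 + 2.63) − 2.18 = 4.6700 Tg/yr.
Box B: F(B→C) = (4.6700 + 1.86) − 2.74 = 3.7900 Tg/yr.
Box C: F(C→D) = (3.7900 + 2.22) − 1.08 = 4.9300 Tg/yr.
Box D throughput = its input = 4.9300 Tg/yr; τ = 349 / 4.9300 = 70.79 yr.

70.8 yr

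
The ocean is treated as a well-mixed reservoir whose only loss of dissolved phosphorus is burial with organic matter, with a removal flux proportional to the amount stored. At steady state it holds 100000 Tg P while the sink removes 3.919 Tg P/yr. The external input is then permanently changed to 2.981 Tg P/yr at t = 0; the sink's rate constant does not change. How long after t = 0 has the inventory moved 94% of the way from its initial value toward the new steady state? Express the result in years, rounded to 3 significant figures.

τ = M₀/F₀ = 100000/3.919 = 25520 yr.
The remaining gap fraction is e^(−t/τ); 94% covered ⇒ e^(−t/τ) = 0.0600.
t = −τ ln(0.0600) = 25520 × 2.813 = 71790 yr.

71800 yr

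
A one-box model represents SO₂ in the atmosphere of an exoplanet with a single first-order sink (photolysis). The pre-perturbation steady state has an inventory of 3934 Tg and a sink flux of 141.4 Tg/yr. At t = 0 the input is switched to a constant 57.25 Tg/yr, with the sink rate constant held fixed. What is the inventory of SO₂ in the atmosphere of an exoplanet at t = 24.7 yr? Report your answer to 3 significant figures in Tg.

2560 Tg

The sink rate constant is k = F₀/M₀ = 141.4/3934 = 0.03594 yr⁻¹.
Solving dM/dt = F₁ − kM with M(0) = M₀ gives M(t) = F₁/k + (M₀ − F₁/k)·e^(−kt).
F₁/k = 57.25/0.03594 = 1592.8 Tg; kt = 0.03594 × 24.7 = 0.8878, e^(−kt) = 0.4116.
M(24.7) = 1592.8 + (3934 − 1592.8) × 0.4116 = 1592.8 + 963.6 = 2556.3 Tg.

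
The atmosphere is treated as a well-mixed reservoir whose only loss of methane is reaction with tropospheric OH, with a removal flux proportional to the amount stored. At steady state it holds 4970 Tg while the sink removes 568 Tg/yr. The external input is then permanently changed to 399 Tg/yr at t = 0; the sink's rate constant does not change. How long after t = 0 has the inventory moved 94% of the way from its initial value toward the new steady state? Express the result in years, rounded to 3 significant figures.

24.6 yr

τ = M₀/F₀ = 4970/568 = 8.750 yr.
The remaining gap fraction is e^(−t/τ); 94% covered ⇒ e^(−t/τ) = 0.0600.
t = −τ ln(0.0600) = 8.750 × 2.813 = 24.62 yr.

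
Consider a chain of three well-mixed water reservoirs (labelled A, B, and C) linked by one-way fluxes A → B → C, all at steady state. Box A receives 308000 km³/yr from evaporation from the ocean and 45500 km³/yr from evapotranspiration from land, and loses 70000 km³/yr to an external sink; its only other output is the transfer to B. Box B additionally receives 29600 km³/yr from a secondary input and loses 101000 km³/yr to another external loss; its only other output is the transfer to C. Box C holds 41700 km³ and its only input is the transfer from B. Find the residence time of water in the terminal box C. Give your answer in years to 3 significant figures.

0.197 yr

Box A: F(A→B) = (308000 + 45500) − 70000 = 283500 km³/yr.
Box B: F(B→C) = (283500 + 29600) − 101000 = 212100 km³/yr.
Box C throughput = its input = 212100 km³/yr; τ = 41700 / 212100 = 0.1966 yr.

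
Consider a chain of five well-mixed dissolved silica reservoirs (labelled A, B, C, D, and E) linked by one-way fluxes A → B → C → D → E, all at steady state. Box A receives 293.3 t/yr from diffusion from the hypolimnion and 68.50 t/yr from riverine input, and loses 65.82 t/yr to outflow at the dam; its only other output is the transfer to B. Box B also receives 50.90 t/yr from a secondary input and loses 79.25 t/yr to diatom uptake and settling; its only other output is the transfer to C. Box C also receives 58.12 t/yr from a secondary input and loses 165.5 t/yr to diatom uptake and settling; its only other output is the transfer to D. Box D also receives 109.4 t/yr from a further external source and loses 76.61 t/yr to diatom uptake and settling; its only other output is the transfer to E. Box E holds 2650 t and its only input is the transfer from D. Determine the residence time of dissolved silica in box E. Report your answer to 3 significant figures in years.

13.7 yr

Box A: F(A→B) = (293.3 + 68.50) − 65.82 = 295.98 t/yr.
Box B: F(B→C) = (295.98 + 50.90) − 79.25 = 267.63 t/yr.
Box C: F(C→D) = (267.63 + 58.12) − 165.5 = 160.25 t/yr.
Box D: F(D→E) = (160.25 + 109.4) − 76.61 = 193.04 t/yr.
Box E throughput = its input = 193.04 t/yr; τ = 2650 / 193.04 = 13.73 yr.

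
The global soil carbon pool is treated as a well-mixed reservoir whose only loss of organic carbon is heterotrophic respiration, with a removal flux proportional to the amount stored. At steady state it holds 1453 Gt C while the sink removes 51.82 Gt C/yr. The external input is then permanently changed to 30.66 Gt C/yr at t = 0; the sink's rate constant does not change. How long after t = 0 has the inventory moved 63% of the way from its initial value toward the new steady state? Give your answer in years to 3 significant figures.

τ = M₀/F₀ = 1453/51.82 = 28.04 yr.
The remaining gap fraction is e^(−t/τ); 63% covered ⇒ e^(−t/τ) = 0.370.
t = −τ ln(0.370) = 28.04 × 0.9943 = 27.88 yr.

27.9 yr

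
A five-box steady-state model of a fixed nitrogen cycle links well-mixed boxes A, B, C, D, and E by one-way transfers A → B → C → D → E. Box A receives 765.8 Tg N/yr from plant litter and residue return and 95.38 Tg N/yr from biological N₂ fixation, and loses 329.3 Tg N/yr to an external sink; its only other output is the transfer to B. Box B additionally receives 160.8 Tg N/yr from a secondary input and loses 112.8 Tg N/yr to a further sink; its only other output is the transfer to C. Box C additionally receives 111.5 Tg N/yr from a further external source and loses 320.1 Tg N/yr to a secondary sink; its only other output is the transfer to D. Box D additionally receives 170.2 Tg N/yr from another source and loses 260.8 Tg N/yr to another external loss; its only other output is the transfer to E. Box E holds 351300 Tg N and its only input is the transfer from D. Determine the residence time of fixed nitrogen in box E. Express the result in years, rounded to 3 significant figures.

Box A: F(A→B) = (765.8 + 95.38) − 329.3 = 531.88 Tg N/yr.
Box B: F(B→C) = (531.88 + 160.8) − 112.8 = 579.88 Tg N/yr.
Box C: F(C→D) = (579.88 + 111.5) − 320.1 = 371.28 Tg N/yr.
Box D: F(D→E) = (371.28 + 170.2) − 260.8 = 280.68 Tg N/yr.
Box E throughput = its input = 280.68 Tg N/yr; τ = 351300 / 280.68 = 1252 yr.

1250 yr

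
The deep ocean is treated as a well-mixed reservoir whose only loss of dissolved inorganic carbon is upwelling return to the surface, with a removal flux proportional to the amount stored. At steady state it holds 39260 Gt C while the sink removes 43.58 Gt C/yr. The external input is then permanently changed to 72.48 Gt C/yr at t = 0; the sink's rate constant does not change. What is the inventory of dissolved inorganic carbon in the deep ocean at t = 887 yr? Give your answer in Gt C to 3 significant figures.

55600 Gt C

Residence time τ = M₀/F₀ = 900.9 yr. The eventual steady state is M_∞ = M₀·(F₁/F₀) = 39260 × 72.48/43.58 = 65295 Gt C.
The anomaly ΔM(t) = M(t) − M_∞ decays as ΔM₀·e^(−t/τ) with ΔM₀ = 39260 − 65295 = −26040 Gt C.
At t = 887 yr, e^(−t/τ) = e^(−0.9846) = 0.3736, so ΔM = −9726 Gt C and M = 65295 − 9726 = 55569 Gt C.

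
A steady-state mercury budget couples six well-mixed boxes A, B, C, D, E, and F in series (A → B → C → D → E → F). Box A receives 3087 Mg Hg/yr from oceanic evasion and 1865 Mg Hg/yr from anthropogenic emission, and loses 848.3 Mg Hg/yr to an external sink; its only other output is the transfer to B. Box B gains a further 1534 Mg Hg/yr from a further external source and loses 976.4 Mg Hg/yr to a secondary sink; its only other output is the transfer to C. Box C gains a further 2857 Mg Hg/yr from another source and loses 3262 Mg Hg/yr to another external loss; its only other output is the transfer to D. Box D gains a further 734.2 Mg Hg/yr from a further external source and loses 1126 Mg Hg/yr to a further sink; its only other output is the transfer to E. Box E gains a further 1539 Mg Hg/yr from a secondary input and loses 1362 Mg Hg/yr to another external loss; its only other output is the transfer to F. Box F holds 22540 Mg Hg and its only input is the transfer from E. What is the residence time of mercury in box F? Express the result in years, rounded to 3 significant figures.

5.58 yr

Box A: F(A→B) = (3087 + 1865) − 848.3 = 4103.7 Mg Hg/yr.
Box B: F(B→C) = (4103.7 + 1534) − 976.4 = 4661.3 Mg Hg/yr.
Box C: F(C→D) = (4661.3 + 2857) − 3262 = 4256.3 Mg Hg/yr.
Box D: F(D→E) = (4256.3 + 734.2) − 1126 = 3864.5 Mg Hg/yr.
Box E: F(E→F) = (3864.5 + 1539) − 1362 = 4041.5 Mg Hg/yr.
Box F throughput = its input = 4041.5 Mg Hg/yr; τ = 22540 / 4041.5 = 5.577 yr.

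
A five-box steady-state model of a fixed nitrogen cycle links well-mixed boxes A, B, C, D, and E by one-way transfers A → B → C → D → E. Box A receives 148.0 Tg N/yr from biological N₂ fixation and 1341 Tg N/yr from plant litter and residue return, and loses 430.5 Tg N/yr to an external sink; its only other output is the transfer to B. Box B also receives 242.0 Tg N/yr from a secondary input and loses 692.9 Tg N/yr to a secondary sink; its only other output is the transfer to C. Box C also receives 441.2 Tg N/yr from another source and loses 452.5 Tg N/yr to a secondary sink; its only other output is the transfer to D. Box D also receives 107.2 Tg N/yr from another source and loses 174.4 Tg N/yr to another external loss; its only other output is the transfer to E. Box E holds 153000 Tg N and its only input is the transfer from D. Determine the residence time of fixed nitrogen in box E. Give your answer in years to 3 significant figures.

Box A: F(A→B) = (148.0 + 1341) − 430.5 = 1058.5 Tg N/yr.
Box B: F(B→C) = (1058.5 + 242.0) − 692.9 = 607.60 Tg N/yr.
Box C: F(C→D) = (607.60 + 441.2) − 452.5 = 596.30 Tg N/yr.
Box D: F(D→E) = (596.30 + 107.2) − 174.4 = 529.10 Tg N/yr.
Box E throughput = its input = 529.10 Tg N/yr; τ = 153000 / 529.10 = 289.2 yr.

289 yr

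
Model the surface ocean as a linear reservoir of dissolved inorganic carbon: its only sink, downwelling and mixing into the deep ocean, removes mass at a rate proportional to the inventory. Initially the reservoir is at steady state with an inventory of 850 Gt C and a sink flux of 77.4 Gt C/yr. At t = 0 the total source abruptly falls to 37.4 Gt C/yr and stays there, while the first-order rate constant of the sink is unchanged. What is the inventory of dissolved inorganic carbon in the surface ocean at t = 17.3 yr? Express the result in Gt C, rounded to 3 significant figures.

τ = M₀/F₀ = 850/77.4 = 10.98 yr; rate constant k = 1/τ.
New steady state M_∞ = F₁/k = F₁·τ = 37.4 × 10.98 = 410.72 Gt C.
M(t) = M_∞ + (M₀ − M_∞)·e^(−t/τ); t/τ = 17.3/10.98 = 1.575, so e^(−t/τ) = 0.2069.
M(t) = 410.72 + 439.3 × 0.2069 = 501.63 Gt C.

502 Gt C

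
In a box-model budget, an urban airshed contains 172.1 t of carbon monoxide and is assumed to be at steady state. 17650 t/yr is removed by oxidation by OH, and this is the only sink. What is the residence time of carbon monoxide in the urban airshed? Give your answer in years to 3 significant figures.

τ = M / F = 172.1 / 17650 = 0.009751 yr.

0.00975 yr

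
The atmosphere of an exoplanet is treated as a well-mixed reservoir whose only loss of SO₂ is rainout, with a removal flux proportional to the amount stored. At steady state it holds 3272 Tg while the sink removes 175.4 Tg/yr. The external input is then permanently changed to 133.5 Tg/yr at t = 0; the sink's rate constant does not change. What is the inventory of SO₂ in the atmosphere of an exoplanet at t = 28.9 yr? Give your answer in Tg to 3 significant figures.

2660 Tg

The sink rate constant is k = F₀/M₀ = 175.4/3272 = 0.05361 yr⁻¹.
Solving dM/dt = F₁ − kM with M(0) = M₀ gives M(t) = F₁/k + (M₀ − F₁/k)·e^(−kt).
F₁/k = 133.5/0.05361 = 2490.4 Tg; kt = 0.05361 × 28.9 = 1.549, e^(−kt) = 0.2124.
M(28.9) = 2490.4 + (3272 − 2490.4) × 0.2124 = 2490.4 + 166.0 = 2656.4 Tg.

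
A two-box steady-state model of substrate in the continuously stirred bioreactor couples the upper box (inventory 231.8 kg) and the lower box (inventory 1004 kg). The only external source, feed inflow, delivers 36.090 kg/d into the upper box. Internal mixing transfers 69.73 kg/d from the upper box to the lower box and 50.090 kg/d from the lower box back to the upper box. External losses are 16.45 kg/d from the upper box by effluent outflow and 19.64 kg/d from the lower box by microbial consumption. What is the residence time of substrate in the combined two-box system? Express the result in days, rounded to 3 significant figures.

34.2 d

Treat the two boxes together as one reservoir: the mixing fluxes between them are internal recycling, so τ = ΣM / Σ(external losses).
M_total = 231.8 + 1004 = 1235.8 kg.
ΣF_external_out = 16.45 + 19.64 = 36.090 kg/d.
τ = M_total / ΣF_ext = 1235.8 / 36.090 = 34.24 d.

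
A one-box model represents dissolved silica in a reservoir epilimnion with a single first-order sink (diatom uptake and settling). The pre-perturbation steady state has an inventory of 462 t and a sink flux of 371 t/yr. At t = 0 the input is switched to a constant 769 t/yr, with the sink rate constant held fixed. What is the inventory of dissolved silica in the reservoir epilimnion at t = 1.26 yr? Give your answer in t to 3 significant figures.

τ = M₀/F₀ = 462/371 = 1.245 yr; rate constant k = 1/τ.
New steady state M_∞ = F₁/k = F₁·τ = 769 × 1.245 = 957.62 t.
M(t) = M_∞ + (M₀ − M_∞)·e^(−t/τ); t/τ = 1.26/1.245 = 1.012, so e^(−t/τ) = 0.3636.
M(t) = 957.62 − 495.6 × 0.3636 = 777.44 t.

777 t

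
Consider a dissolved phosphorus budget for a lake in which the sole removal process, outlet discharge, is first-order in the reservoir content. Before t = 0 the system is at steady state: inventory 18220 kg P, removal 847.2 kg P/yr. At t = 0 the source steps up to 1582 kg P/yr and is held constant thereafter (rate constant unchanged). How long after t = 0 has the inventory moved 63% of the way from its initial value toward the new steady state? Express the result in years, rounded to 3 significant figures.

21.4 yr

τ = M₀/F₀ = 18220/847.2 = 21.51 yr.
The remaining gap fraction is e^(−t/τ); 63% covered ⇒ e^(−t/τ) = 0.370.
t = −τ ln(0.370) = 21.51 × 0.9943 = 21.38 yr.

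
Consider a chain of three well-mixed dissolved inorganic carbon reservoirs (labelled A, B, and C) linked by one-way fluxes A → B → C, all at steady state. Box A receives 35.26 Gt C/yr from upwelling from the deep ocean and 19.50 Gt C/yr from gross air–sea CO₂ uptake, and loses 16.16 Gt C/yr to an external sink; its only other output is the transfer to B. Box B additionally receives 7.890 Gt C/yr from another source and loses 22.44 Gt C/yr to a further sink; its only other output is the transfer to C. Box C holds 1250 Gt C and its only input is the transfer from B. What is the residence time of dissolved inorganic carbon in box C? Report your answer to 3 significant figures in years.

52.0 yr

Box A: F(A→B) = (35.26 + 19.50) − 16.16 = 38.600 Gt C/yr.
Box B: F(B→C) = (38.600 + 7.890) − 22.44 = 24.050 Gt C/yr.
Box C throughput = its input = 24.050 Gt C/yr; τ = 1250 / 24.050 = 51.98 yr.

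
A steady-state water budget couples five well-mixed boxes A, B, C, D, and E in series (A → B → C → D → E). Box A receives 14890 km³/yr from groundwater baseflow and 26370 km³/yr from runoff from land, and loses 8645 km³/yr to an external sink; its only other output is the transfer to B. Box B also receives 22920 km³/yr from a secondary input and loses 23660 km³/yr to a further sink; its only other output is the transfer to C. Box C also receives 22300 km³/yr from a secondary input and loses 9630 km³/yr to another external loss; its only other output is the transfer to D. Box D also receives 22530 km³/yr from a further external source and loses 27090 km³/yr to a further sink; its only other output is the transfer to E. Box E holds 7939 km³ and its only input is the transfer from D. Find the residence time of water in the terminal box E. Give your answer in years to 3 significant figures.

Box A: F(A→B) = (14890 + 26370) − 8645 = 32615 km³/yr.
Box B: F(B→C) = (32615 + 22920) − 23660 = 31875 km³/yr.
Box C: F(C→D) = (31875 + 22300) − 9630 = 44545 km³/yr.
Box D: F(D→E) = (44545 + 22530) − 27090 = 39985 km³/yr.
Box E throughput = its input = 39985 km³/yr; τ = 7939 / 39985 = 0.1985 yr.

0.199 yr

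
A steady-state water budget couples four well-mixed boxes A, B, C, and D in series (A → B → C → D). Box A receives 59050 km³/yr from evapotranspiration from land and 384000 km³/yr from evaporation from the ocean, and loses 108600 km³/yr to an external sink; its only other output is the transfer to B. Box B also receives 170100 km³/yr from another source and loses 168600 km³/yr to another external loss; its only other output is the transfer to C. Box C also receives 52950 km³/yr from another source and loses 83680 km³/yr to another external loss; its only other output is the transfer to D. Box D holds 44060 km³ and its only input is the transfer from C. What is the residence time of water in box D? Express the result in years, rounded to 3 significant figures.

Box A: F(A→B) = (59050 + 384000) − 108600 = 334450 km³/yr.
Box B: F(B→C) = (334450 + 170100) − 168600 = 335950 km³/yr.
Box C: F(C→D) = (335950 + 52950) − 83680 = 305220 km³/yr.
Box D throughput = its input = 305220 km³/yr; τ = 44060 / 305220 = 0.1444 yr.

0.144 yr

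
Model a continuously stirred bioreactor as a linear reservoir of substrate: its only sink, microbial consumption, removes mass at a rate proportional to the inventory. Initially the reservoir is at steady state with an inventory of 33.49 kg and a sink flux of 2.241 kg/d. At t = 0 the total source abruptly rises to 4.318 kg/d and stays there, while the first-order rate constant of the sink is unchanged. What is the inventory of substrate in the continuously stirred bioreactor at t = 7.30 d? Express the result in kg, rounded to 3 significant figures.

45.5 kg

Residence time τ = M₀/F₀ = 14.94 d. The eventual steady state is M_∞ = M₀·(F₁/F₀) = 33.49 × 4.318/2.241 = 64.529 kg.
The anomaly ΔM(t) = M(t) − M_∞ decays as ΔM₀·e^(−t/τ) with ΔM₀ = 33.49 − 64.529 = −31.04 kg.
At t = 7.30 d, e^(−t/τ) = e^(−0.4885) = 0.6136, so ΔM = −19.04 kg and M = 64.529 − 19.04 = 45.485 kg.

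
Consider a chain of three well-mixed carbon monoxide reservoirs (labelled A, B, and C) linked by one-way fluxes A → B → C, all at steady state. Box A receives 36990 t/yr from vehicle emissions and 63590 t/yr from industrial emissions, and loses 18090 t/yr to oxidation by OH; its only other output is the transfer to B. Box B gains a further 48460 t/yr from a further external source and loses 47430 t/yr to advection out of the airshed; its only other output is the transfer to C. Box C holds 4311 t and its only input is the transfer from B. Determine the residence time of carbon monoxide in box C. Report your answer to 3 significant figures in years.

Box A: F(A→B) = (36990 + 63590) − 18090 = 82490 t/yr.
Box B: F(B→C) = (82490 + 48460) − 47430 = 83520 t/yr.
Box C throughput = its input = 83520 t/yr; τ = 4311 / 83520 = 0.05162 yr.

0.0516 yr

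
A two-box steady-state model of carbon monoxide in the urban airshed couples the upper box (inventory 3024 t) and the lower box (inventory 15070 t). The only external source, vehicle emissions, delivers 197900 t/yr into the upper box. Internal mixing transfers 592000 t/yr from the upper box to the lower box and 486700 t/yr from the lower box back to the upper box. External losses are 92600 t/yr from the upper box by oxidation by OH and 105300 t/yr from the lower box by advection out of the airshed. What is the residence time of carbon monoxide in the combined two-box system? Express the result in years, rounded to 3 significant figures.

Treat the two boxes together as one reservoir: the mixing fluxes between them are internal recycling, so τ = ΣM / Σ(external losses).
M_total = 3024 + 15070 = 18094 t.
ΣF_external_out = 92600 + 105300 = 197900 t/yr.
τ = M_total / ΣF_ext = 18094 / 197900 = 0.09143 yr.

0.0914 yr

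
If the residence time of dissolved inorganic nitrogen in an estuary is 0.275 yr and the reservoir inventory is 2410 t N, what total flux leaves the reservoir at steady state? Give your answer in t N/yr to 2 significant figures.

8800 t N/yr

F = M / τ = 2410 / 0.275 = 8764 t N/yr.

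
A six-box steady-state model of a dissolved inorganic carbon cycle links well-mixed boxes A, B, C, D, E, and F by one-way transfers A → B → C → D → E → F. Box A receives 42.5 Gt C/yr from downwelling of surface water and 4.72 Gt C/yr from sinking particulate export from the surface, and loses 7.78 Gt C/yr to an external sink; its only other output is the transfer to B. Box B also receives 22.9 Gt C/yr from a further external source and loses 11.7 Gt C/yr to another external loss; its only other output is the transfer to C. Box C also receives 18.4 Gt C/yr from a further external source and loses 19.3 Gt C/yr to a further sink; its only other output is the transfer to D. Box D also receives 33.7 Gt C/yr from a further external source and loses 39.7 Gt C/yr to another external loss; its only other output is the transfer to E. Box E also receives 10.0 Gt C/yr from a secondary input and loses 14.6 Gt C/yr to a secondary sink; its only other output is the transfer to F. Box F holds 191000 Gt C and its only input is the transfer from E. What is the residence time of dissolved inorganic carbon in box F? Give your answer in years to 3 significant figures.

Box A: F(A→B) = (42.5 + 4.72) − 7.78 = 39.440 Gt C/yr.
Box B: F(B→C) = (39.440 + 22.9) − 11.7 = 50.640 Gt C/yr.
Box C: F(C→D) = (50.640 + 18.4) − 19.3 = 49.740 Gt C/yr.
Box D: F(D→E) = (49.740 + 33.7) − 39.7 = 43.740 Gt C/yr.
Box E: F(E→F) = (43.740 + 10.0) − 14.6 = 39.140 Gt C/yr.
Box F throughput = its input = 39.140 Gt C/yr; τ = 191000 / 39.140 = 4880 yr.

4880 yr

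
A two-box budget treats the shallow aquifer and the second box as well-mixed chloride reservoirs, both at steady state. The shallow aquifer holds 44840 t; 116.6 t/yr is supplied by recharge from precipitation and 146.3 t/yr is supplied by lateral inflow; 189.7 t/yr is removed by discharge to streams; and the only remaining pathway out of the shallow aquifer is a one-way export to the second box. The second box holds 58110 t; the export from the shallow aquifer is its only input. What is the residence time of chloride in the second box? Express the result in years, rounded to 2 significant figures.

Balance the shallow aquifer: ΣF_in = 116.6 + 146.3 = 262.90 t/yr.
Export to the second box = ΣF_in − (189.7) = 73.200 t/yr.
At steady state the output of the second box equals its input, 73.200 t/yr.
τ = M / F = 58110 / 73.200 = 793.9 yr.

790 yr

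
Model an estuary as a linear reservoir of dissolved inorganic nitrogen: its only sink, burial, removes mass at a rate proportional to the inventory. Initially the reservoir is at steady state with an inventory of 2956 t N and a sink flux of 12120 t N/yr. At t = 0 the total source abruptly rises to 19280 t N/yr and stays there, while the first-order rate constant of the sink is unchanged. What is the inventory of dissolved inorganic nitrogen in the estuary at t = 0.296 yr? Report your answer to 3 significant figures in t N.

4180 t N

Residence time τ = M₀/F₀ = 0.2439 yr. The eventual steady state is M_∞ = M₀·(F₁/F₀) = 2956 × 19280/12120 = 4702.3 t N.
The anomaly ΔM(t) = M(t) − M_∞ decays as ΔM₀·e^(−t/τ) with ΔM₀ = 2956 − 4702.3 = −1746 t N.
At t = 0.296 yr, e^(−t/τ) = e^(−1.214) = 0.2971, so ΔM = −518.8 t N and M = 4702.3 − 518.8 = 4183.4 t N.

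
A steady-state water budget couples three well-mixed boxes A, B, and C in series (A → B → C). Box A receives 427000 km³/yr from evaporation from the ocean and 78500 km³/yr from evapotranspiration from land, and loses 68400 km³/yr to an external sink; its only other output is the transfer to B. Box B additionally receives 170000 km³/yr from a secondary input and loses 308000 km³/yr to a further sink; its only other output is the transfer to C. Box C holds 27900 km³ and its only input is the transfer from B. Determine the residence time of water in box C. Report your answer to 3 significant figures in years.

0.0933 yr

Box A: F(A→B) = (427000 + 78500) − 68400 = 437100 km³/yr.
Box B: F(B→C) = (437100 + 170000) − 308000 = 299100 km³/yr.
Box C throughput = its input = 299100 km³/yr; τ = 27900 / 299100 = 0.09328 yr.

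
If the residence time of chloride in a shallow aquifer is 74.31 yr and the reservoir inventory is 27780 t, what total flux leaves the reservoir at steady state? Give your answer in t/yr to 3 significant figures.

374 t/yr

F = M / τ = 27780 / 74.31 = 373.8 t/yr.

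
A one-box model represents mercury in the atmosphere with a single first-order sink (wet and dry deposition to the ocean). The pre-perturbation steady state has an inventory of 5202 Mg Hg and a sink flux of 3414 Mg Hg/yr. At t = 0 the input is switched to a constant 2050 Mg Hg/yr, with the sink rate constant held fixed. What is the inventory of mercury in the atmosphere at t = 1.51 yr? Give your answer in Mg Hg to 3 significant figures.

3900 Mg Hg

The sink rate constant is k = F₀/M₀ = 3414/5202 = 0.6563 yr⁻¹.
Solving dM/dt = F₁ − kM with M(0) = M₀ gives M(t) = F₁/k + (M₀ − F₁/k)·e^(−kt).
F₁/k = 2050/0.6563 = 3123.6 Mg Hg; kt = 0.6563 × 1.51 = 0.9910, e^(−kt) = 0.3712.
M(1.51) = 3123.6 + (5202 − 3123.6) × 0.3712 = 3123.6 + 771.5 = 3895.1 Mg Hg.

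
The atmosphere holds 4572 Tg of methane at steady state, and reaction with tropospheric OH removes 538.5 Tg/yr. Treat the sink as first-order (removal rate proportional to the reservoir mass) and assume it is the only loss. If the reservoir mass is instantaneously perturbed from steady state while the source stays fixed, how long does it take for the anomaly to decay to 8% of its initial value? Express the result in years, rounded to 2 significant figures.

21 yr

For a linear reservoir the anomaly decays as exp(−t/τ) with τ = M/F = 4572/538.5 = 8.490 yr.
exp(−t/τ) = 0.08 ⇒ t = −τ ln(0.08) = 8.490 × 2.526 = 21.44 yr.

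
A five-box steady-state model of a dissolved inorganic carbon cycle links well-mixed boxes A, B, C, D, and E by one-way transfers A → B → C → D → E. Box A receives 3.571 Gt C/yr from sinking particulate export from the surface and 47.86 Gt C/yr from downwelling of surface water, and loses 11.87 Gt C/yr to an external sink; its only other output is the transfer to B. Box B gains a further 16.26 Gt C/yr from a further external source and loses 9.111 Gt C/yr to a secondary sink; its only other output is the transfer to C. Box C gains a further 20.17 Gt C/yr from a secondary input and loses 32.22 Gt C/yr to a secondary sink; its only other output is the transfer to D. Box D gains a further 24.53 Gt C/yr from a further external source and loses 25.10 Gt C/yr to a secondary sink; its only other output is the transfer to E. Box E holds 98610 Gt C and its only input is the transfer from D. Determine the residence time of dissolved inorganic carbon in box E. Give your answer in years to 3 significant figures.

Box A: F(A→B) = (3.571 + 47.86) − 11.87 = 39.561 Gt C/yr.
Box B: F(B→C) = (39.561 + 16.26) − 9.111 = 46.710 Gt C/yr.
Box C: F(C→D) = (46.710 + 20.17) − 32.22 = 34.660 Gt C/yr.
Box D: F(D→E) = (34.660 + 24.53) − 25.10 = 34.090 Gt C/yr.
Box E throughput = its input = 34.090 Gt C/yr; τ = 98610 / 34.090 = 2893 yr.

2890 yr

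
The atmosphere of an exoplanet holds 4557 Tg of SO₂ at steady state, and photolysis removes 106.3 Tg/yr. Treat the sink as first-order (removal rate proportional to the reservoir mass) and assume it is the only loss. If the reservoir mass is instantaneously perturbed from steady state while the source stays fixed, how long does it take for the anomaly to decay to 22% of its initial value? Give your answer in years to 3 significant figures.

For a linear reservoir the anomaly decays as exp(−t/τ) with τ = M/F = 4557/106.3 = 42.87 yr.
exp(−t/τ) = 0.22 ⇒ t = −τ ln(0.22) = 42.87 × 1.514 = 64.91 yr.

64.9 yr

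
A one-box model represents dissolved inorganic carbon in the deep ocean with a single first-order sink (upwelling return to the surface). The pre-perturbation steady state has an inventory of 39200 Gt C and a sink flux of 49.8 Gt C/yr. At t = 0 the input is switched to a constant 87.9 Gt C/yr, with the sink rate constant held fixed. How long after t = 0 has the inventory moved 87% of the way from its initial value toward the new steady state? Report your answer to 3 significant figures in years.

τ = M₀/F₀ = 39200/49.8 = 787.1 yr.
The remaining gap fraction is e^(−t/τ); 87% covered ⇒ e^(−t/τ) = 0.130.
t = −τ ln(0.130) = 787.1 × 2.040 = 1606 yr.

1610 yr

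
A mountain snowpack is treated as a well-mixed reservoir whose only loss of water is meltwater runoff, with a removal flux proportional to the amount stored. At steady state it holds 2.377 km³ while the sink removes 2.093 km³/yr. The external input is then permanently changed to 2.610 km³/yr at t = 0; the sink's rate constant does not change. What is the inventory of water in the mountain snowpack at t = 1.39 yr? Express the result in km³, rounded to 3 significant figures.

2.79 km³

τ = M₀/F₀ = 2.377/2.093 = 1.136 yr; rate constant k = 1/τ.
New steady state M_∞ = F₁/k = F₁·τ = 2.610 × 1.136 = 2.9642 km³.
M(t) = M_∞ + (M₀ − M_∞)·e^(−t/τ); t/τ = 1.39/1.136 = 1.224, so e^(−t/τ) = 0.2941.
M(t) = 2.9642 − 0.5872 × 0.2941 = 2.7915 km³.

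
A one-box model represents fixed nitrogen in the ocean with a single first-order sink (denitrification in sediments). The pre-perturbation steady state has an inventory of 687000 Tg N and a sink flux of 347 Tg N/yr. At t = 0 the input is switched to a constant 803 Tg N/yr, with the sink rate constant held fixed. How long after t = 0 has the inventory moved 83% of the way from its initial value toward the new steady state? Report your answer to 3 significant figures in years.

τ = M₀/F₀ = 687000/347 = 1980 yr.
The remaining gap fraction is e^(−t/τ); 83% covered ⇒ e^(−t/τ) = 0.170.
t = −τ ln(0.170) = 1980 × 1.772 = 3508 yr.

3510 yr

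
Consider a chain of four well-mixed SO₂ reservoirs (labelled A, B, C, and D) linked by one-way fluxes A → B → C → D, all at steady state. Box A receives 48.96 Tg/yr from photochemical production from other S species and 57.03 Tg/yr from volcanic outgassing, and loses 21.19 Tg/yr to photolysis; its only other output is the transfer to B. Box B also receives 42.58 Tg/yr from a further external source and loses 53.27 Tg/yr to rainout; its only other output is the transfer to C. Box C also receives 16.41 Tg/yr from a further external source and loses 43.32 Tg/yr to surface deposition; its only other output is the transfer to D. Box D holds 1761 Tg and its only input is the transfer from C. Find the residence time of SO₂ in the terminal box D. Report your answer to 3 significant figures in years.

Box A: F(A→B) = (48.96 + 57.03) − 21.19 = 84.800 Tg/yr.
Box B: F(B→C) = (84.800 + 42.58) − 53.27 = 74.110 Tg/yr.
Box C: F(C→D) = (74.110 + 16.41) − 43.32 = 47.200 Tg/yr.
Box D throughput = its input = 47.200 Tg/yr; τ = 1761 / 47.200 = 37.31 yr.

37.3 yr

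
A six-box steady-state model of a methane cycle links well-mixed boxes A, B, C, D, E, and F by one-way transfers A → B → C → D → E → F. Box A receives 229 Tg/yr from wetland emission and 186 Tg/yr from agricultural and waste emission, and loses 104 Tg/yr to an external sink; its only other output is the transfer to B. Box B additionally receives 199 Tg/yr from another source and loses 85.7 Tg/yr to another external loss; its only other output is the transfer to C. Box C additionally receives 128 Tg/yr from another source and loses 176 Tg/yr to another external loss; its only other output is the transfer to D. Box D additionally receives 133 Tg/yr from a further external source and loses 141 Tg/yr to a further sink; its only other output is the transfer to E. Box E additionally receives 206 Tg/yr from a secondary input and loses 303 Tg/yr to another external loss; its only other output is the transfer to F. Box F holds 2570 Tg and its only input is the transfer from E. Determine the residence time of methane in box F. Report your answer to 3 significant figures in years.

Box A: F(A→B) = (229 + 186) − 104 = 311.00 Tg/yr.
Box B: F(B→C) = (311.00 + 199) − 85.7 = 424.30 Tg/yr.
Box C: F(C→D) = (424.30 + 128) − 176 = 376.30 Tg/yr.
Box D: F(D→E) = (376.30 + 133) − 141 = 368.30 Tg/yr.
Box E: F(E→F) = (368.30 + 206) − 303 = 271.30 Tg/yr.
Box F throughput = its input = 271.30 Tg/yr; τ = 2570 / 271.30 = 9.473 yr.

9.47 yr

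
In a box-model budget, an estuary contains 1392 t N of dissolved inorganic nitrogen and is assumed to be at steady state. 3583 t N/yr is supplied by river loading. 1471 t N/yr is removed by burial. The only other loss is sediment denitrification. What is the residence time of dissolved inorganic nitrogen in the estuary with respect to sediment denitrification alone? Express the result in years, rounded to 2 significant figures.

At steady state ΣF_in = ΣF_out.
ΣF_in = 3583.0 t N/yr.
Sediment denitrification flux = ΣF_in − (1471) = 3583.0 − 1471 = 2112 t N/yr.
τ = M / F = 1392 / 2112 = 0.6591 yr.

0.66 yr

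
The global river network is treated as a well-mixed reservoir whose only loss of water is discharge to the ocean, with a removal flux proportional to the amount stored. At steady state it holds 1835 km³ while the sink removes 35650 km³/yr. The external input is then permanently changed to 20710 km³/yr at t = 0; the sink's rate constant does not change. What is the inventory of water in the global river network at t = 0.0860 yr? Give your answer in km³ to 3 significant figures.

The sink rate constant is k = F₀/M₀ = 35650/1835 = 19.43 yr⁻¹.
Solving dM/dt = F₁ − kM with M(0) = M₀ gives M(t) = F₁/k + (M₀ − F₁/k)·e^(−kt).
F₁/k = 20710/19.43 = 1066.0 km³; kt = 19.43 × 0.0860 = 1.671, e^(−kt) = 0.1881.
M(0.0860) = 1066.0 + (1835 − 1066.0) × 0.1881 = 1066.0 + 144.6 = 1210.6 km³.

1210 km³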